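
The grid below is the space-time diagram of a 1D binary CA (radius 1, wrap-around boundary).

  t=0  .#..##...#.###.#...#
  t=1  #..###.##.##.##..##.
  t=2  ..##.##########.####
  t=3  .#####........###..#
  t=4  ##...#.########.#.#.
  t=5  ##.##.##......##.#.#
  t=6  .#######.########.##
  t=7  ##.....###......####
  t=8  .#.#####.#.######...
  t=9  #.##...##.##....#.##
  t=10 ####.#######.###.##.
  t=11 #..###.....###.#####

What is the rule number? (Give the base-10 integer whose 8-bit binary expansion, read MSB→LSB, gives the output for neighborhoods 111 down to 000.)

107

  [7] ### => .  t=0,i=12
  [6] ##. => #  t=0,i=5
  [5] #.# => #  t=0,i=0
  [4] #.. => .  t=0,i=2
  [3] .## => #  t=0,i=4
  [2] .#. => .  t=0,i=1
  [1] ..# => #  t=0,i=3
  [0] ... => #  t=0,i=7
  bits 01101011 = 107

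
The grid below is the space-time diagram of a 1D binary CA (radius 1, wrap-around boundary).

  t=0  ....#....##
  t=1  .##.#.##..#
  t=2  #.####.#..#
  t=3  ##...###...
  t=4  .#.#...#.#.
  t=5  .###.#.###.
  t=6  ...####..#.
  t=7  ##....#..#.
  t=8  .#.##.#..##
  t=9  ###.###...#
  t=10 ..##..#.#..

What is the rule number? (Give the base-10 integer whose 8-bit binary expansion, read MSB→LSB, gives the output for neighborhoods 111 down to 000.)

  ###|.  b7=0 t=2,i=3
  ##.|#  b6=1 t=0,i=10
  #.#|#  b5=1 t=1,i=0
  #..|.  b4=0 t=0,i=0
  .##|.  b3=0 t=0,i=9
  .#.|#  b2=1 t=0,i=4
  ..#|.  b1=0 t=0,i=3
  ...|#  b0=1 t=0,i=1
  bits 01100101 = 101

101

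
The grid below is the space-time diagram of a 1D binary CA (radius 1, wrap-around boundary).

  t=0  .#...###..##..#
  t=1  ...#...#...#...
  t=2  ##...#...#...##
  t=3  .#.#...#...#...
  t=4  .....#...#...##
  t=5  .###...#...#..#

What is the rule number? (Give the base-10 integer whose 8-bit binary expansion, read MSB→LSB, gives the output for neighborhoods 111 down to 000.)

65

  ###|.  b7=0 t=0,i=6
  ##.|#  b6=1 t=0,i=7
  #.#|.  b5=0 t=0,i=0
  #..|.  b4=0 t=0,i=2
  .##|.  b3=0 t=0,i=5
  .#.|.  b2=0 t=0,i=1
  ..#|.  b1=0 t=0,i=4
  ...|#  b0=1 t=0,i=3
  bits 01000001 = 65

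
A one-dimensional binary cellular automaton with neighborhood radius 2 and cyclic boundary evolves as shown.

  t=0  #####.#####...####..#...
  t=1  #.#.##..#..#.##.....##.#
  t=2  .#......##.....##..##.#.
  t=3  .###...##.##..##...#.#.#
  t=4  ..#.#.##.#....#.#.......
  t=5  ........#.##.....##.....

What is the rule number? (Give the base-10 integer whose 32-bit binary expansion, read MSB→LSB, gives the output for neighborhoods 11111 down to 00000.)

2902541272

  [31] ##### => #  t=0,i=2
  [30] ####. => .  t=0,i=3
  [29] ###.# => #  t=0,i=4
  [28] ###.. => .  t=0,i=10
  [27] ##.## => #  t=0,i=5
  [26] ##.#. => #  t=1,i=1
  [25] ##..# => .  t=0,i=18
  [24] ##... => #  t=0,i=11
  [23] #.### => .  t=0,i=6
  [22] #.##. => .  t=1,i=4
  [21] #.#.# => .  t=1,i=2
  [20] #.#.. => .  t=2,i=22
  [19] #..## => .  t=2,i=18
  [18] #..#. => .  t=0,i=19
  [17] #...# => .  t=0,i=12
  [16] #.... => #  t=1,i=16
  [15] .#### => .  t=0,i=1
  [14] .###. => #  t=3,i=2
  [13] .##.# => .  t=1,i=0
  [12] .##.. => .  t=1,i=5
  [11] .#.## => .  t=1,i=3
  [10] .#.#. => .  t=3,i=20
  [9] .#..# => #  t=1,i=9
  [8] .#... => #  t=0,i=21
  [7] ..### => #  t=0,i=0
  [6] ..##. => #  t=1,i=20
  [5] ..#.# => .  t=1,i=11
  [4] ..#.. => #  t=0,i=20
  [3] ...## => #  t=0,i=13
  [2] ...#. => .  t=3,i=18
  [1] ....# => .  t=1,i=18
  [0] ..... => .  t=1,i=17
  bits 10101101000000010100001111011000 = 2902541272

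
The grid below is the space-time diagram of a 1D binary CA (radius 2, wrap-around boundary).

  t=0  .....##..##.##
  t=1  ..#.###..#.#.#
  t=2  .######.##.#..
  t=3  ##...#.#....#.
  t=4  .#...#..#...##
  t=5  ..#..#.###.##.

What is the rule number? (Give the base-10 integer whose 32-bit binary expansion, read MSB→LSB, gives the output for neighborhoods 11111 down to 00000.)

  [31] ##### => .  t=2,i=3
  [30] ####. => #  t=2,i=5
  [29] ###.# => .  t=2,i=6
  [28] ###.. => #  t=1,i=6
  [27] ##.## => #  t=0,i=11
  [26] ##.#. => .  t=2,i=10
  [25] ##..# => .  t=0,i=7
  [24] ##... => .  t=0,i=0
  [23] #.### => #  t=1,i=4
  [22] #.##. => .  t=0,i=12
  [21] #.#.# => #  t=1,i=11
  [20] #.#.. => .  t=1,i=13
  [19] #..## => .  t=0,i=8
  [18] #..#. => #  t=1,i=1
  [17] #...# => .  t=2,i=13
  [16] #.... => .  t=0,i=1
  [15] .#### => .  t=2,i=2
  [14] .###. => #  t=1,i=5
  [13] .##.# => .  t=0,i=10
  [12] .##.. => #  t=0,i=6
  [11] .#.## => #  t=1,i=3
  [10] .#.#. => .  t=1,i=10
  [9] .#..# => .  t=1,i=0
  [8] .#... => #  t=2,i=12
  [7] ..### => #  t=2,i=1
  [6] ..##. => #  t=0,i=5
  [5] ..#.# => #  t=1,i=2
  [4] ..#.. => #  t=4,i=5
  [3] ...## => #  t=0,i=4
  [2] ...#. => .  t=3,i=4
  [1] ....# => .  t=0,i=3
  [0] ..... => #  t=0,i=2
  bits 01011000101001000101100111111001 = 1487165945

1487165945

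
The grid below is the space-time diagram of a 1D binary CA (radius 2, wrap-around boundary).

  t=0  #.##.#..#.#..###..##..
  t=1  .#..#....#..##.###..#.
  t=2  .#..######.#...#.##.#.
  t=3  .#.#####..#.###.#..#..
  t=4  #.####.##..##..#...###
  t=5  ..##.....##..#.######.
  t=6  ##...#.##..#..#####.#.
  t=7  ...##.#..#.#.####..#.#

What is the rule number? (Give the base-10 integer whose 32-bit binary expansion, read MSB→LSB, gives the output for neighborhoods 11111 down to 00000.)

  [31] ##### => #  t=2,i=6
  [30] ####. => .  t=2,i=8
  [29] ###.# => .  t=2,i=9
  [28] ###.. => #  t=0,i=15
  [27] ##.## => .  t=1,i=14
  [26] ##.#. => #  t=0,i=4
  [25] ##..# => #  t=0,i=16
  [24] ##... => .  t=5,i=4
  [23] #.### => #  t=1,i=15
  [22] #.##. => .  t=0,i=2
  [21] #.#.# => .  t=6,i=20
  [20] #.#.. => .  t=0,i=5
  [19] #..## => #  t=0,i=12
  [18] #..#. => .  t=0,i=7
  [17] #...# => #  t=2,i=13
  [16] #.... => #  t=1,i=6
  [15] .#### => #  t=2,i=5
  [14] .###. => .  t=0,i=14
  [13] .##.# => .  t=0,i=3
  [12] .##.. => .  t=0,i=19
  [11] .#.## => #  t=0,i=1
  [10] .#.#. => #  t=0,i=9
  [9] .#..# => .  t=0,i=6
  [8] .#... => #  t=1,i=5
  [7] ..### => #  t=0,i=13
  [6] ..##. => .  t=0,i=18
  [5] ..#.# => .  t=0,i=0
  [4] ..#.. => #  t=1,i=1
  [3] ...## => #  t=4,i=18
  [2] ...#. => #  t=1,i=8
  [1] ....# => #  t=1,i=7
  [0] ..... => .  t=5,i=6
  bits 10010110100010111000110110011110 = 2525728158

2525728158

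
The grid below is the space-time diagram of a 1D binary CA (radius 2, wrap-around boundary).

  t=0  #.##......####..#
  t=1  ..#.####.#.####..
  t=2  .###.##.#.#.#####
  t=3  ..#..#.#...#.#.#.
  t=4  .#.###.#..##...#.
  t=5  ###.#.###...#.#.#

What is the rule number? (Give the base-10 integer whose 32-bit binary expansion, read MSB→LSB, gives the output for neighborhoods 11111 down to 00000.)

1465240109

  #####|.  b31=0 t=2,i=14
  ####.|#  b30=1 t=0,i=12
  ###.#|.  b29=0 t=1,i=7
  ###..|#  b28=1 t=0,i=13
  ##.##|.  b27=0 t=0,i=1
  ##.#.|#  b26=1 t=1,i=8
  ##..#|#  b25=1 t=0,i=14
  ##...|#  b24=1 t=0,i=4
  #.###|.  b23=0 t=1,i=4
  #.##.|#  b22=1 t=0,i=2
  #.#.#|.  b21=0 t=1,i=9
  #.#..|#  b20=1 t=3,i=7
  #..##|.  b19=0 t=0,i=15
  #..#.|#  b18=1 t=3,i=4
  #...#|.  b17=0 t=3,i=0
  #....|#  b16=1 t=0,i=5
  .####|#  b15=1 t=0,i=11
  .###.|#  b14=1 t=2,i=2
  .##.#|.  b13=0 t=0,i=0
  .##..|.  b12=0 t=0,i=3
  .#.##|#  b11=1 t=1,i=3
  .#.#.|.  b10=0 t=2,i=9
  .#..#|#  b9=1 t=3,i=3
  .#...|.  b8=0 t=3,i=8
  ..###|.  b7=0 t=0,i=10
  ..##.|.  b6=0 t=0,i=16
  ..#.#|#  b5=1 t=1,i=2
  ..#..|.  b4=0 t=3,i=2
  ...##|#  b3=1 t=0,i=9
  ...#.|#  b2=1 t=1,i=1
  ....#|.  b1=0 t=0,i=8
  .....|#  b0=1 t=0,i=6
  bits 01010111010101011100101000101101 = 1465240109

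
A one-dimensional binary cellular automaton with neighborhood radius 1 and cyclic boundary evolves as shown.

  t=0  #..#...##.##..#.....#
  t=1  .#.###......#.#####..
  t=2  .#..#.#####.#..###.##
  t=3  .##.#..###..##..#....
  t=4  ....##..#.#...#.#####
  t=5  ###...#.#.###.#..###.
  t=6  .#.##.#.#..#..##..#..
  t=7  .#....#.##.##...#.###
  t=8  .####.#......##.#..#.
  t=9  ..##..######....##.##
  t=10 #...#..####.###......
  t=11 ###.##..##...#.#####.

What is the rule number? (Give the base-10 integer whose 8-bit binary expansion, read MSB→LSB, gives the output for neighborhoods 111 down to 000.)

149

  ### -> #   bit 7 = 1  t=1,i=4
  ##. -> .   bit 6 = 0  t=0,i=0
  #.# -> .   bit 5 = 0  t=0,i=9
  #.. -> #   bit 4 = 1  t=0,i=1
  .## -> .   bit 3 = 0  t=0,i=7
  .#. -> #   bit 2 = 1  t=0,i=3
  ..# -> .   bit 1 = 0  t=0,i=2
  ... -> #   bit 0 = 1  t=0,i=5
  bits 10010101 = 149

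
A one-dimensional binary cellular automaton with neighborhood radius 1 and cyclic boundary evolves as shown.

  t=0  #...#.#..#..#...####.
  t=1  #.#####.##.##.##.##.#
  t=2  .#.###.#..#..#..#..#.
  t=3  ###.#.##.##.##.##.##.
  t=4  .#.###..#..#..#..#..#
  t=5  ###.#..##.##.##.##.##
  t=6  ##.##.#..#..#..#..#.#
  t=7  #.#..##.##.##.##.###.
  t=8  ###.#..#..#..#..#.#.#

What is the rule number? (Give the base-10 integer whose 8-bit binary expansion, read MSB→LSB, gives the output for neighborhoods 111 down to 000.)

  nb ###: next=#  (t=0,i=17, bit7=1)
  nb ##.: next=.  (t=0,i=19, bit6=0)
  nb #.#: next=#  (t=0,i=5, bit5=1)
  nb #..: next=.  (t=0,i=1, bit4=0)
  nb .##: next=.  (t=0,i=16, bit3=0)
  nb .#.: next=#  (t=0,i=0, bit2=1)
  nb ..#: next=#  (t=0,i=3, bit1=1)
  nb ...: next=#  (t=0,i=2, bit0=1)
  bits 10100111 = 167

167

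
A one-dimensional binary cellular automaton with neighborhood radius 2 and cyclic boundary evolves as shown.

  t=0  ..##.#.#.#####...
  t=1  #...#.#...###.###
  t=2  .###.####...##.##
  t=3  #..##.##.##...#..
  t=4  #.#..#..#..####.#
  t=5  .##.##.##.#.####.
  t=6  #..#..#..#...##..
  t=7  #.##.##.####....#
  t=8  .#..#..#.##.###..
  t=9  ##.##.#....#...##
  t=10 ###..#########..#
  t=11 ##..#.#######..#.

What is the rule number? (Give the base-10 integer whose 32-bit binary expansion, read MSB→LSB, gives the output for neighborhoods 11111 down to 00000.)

  [31] ##### => #  t=0,i=11
  [30] ####. => #  t=0,i=12
  [29] ###.# => #  t=1,i=12
  [28] ###.. => .  t=0,i=13
  [27] ##.## => #  t=1,i=13
  [26] ##.#. => #  t=0,i=4
  [25] ##..# => .  t=5,i=16
  [24] ##... => #  t=0,i=14
  [23] #.### => .  t=0,i=9
  [22] #.##. => .  t=2,i=15
  [21] #.#.# => .  t=0,i=5
  [20] #.#.. => #  t=1,i=6
  [19] #..## => #  t=3,i=2
  [18] #..#. => #  t=3,i=16
  [17] #...# => #  t=1,i=2
  [16] #.... => #  t=0,i=15
  [15] .#### => #  t=0,i=10
  [14] .###. => .  t=1,i=11
  [13] .##.# => .  t=0,i=3
  [12] .##.. => .  t=3,i=10
  [11] .#.## => .  t=0,i=8
  [10] .#.#. => #  t=0,i=6
  [9] .#..# => .  t=3,i=1
  [8] .#... => #  t=1,i=7
  [7] ..### => .  t=1,i=10
  [6] ..##. => .  t=0,i=2
  [5] ..#.# => .  t=1,i=4
  [4] ..#.. => #  t=3,i=0
  [3] ...## => .  t=0,i=1
  [2] ...#. => #  t=1,i=3
  [1] ....# => #  t=0,i=0
  [0] ..... => #  t=0,i=16
  bits 11101101000111111000010100010111 = 3978265879

3978265879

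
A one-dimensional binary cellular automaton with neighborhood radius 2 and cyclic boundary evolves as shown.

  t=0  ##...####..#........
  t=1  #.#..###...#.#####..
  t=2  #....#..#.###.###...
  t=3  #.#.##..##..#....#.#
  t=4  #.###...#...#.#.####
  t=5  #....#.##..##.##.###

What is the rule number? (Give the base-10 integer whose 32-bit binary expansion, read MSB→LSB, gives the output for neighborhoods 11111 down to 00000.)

3781273845

  ##### -> #   bit 31 = 1  t=1,i=15
  ####. -> #   bit 30 = 1  t=0,i=7
  ###.# -> #   bit 29 = 1  t=2,i=12
  ###.. -> .   bit 28 = 0  t=0,i=8
  ##.## -> .   bit 27 = 0  t=2,i=13
  ##.#. -> .   bit 26 = 0  t=3,i=1
  ##..# -> .   bit 25 = 0  t=0,i=9
  ##... -> #   bit 24 = 1  t=0,i=2
  #.### -> .   bit 23 = 0  t=1,i=13
  #.##. -> #   bit 22 = 1  t=3,i=4
  #.#.# -> #   bit 21 = 1  t=3,i=2
  #.#.. -> .   bit 20 = 0  t=1,i=2
  #..## -> .   bit 19 = 0  t=1,i=4
  #..#. -> .   bit 18 = 0  t=0,i=10
  #...# -> .   bit 17 = 0  t=0,i=3
  #.... -> #   bit 16 = 1  t=0,i=13
  .#### -> #   bit 15 = 1  t=0,i=6
  .###. -> .   bit 14 = 0  t=1,i=6
  .##.# -> #   bit 13 = 1  t=3,i=0
  .##.. -> .   bit 12 = 0  t=0,i=1
  .#.## -> #   bit 11 = 1  t=1,i=12
  .#.#. -> .   bit 10 = 0  t=1,i=1
  .#..# -> .   bit 9 = 0  t=1,i=3
  .#... -> .   bit 8 = 0  t=0,i=12
  ..### -> #   bit 7 = 1  t=0,i=5
  ..##. -> #   bit 6 = 1  t=0,i=0
  ..#.# -> #   bit 5 = 1  t=1,i=0
  ..#.. -> #   bit 4 = 1  t=0,i=11
  ...## -> .   bit 3 = 0  t=0,i=4
  ...#. -> #   bit 2 = 1  t=1,i=10
  ....# -> .   bit 1 = 0  t=0,i=18
  ..... -> #   bit 0 = 1  t=0,i=14
  bits 11100001011000011010100011110101 = 3781273845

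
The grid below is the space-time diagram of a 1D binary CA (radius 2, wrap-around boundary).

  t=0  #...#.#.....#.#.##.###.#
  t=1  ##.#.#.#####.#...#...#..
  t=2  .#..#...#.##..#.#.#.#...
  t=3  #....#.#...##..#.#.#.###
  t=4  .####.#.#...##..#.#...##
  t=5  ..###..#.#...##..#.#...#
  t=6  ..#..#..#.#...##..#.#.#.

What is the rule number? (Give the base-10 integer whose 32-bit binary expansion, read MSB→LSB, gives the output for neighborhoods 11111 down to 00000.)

1661056391

  ##### -> .   bit 31 = 0  t=1,i=9
  ####. -> #   bit 30 = 1  t=1,i=10
  ###.# -> #   bit 29 = 1  t=0,i=21
  ###.. -> .   bit 28 = 0  t=3,i=0
  ##.## -> .   bit 27 = 0  t=0,i=18
  ##.#. -> .   bit 26 = 0  t=1,i=2
  ##..# -> #   bit 25 = 1  t=2,i=12
  ##... -> #   bit 24 = 1  t=0,i=1
  #.### -> .   bit 23 = 0  t=0,i=19
  #.##. -> .   bit 22 = 0  t=0,i=16
  #.#.# -> .   bit 21 = 0  t=0,i=14
  #.#.. -> .   bit 20 = 0  t=0,i=6
  #..## -> .   bit 19 = 0  t=1,i=23
  #..#. -> .   bit 18 = 0  t=2,i=3
  #...# -> .   bit 17 = 0  t=0,i=2
  #.... -> #   bit 16 = 1  t=0,i=8
  .#### -> #   bit 15 = 1  t=1,i=8
  .###. -> .   bit 14 = 0  t=0,i=20
  .##.# -> #   bit 13 = 1  t=0,i=17
  .##.. -> #   bit 12 = 1  t=0,i=0
  .#.## -> .   bit 11 = 0  t=0,i=15
  .#.#. -> #   bit 10 = 1  t=0,i=5
  .#..# -> .   bit 9 = 0  t=1,i=22
  .#... -> #   bit 8 = 1  t=0,i=7
  ..### -> #   bit 7 = 1  t=5,i=2
  ..##. -> .   bit 6 = 0  t=1,i=0
  ..#.# -> .   bit 5 = 0  t=0,i=4
  ..#.. -> .   bit 4 = 0  t=1,i=17
  ...## -> .   bit 3 = 0  t=3,i=10
  ...#. -> #   bit 2 = 1  t=0,i=3
  ....# -> #   bit 1 = 1  t=0,i=10
  ..... -> #   bit 0 = 1  t=0,i=9
  bits 01100011000000011011010110000111 = 1661056391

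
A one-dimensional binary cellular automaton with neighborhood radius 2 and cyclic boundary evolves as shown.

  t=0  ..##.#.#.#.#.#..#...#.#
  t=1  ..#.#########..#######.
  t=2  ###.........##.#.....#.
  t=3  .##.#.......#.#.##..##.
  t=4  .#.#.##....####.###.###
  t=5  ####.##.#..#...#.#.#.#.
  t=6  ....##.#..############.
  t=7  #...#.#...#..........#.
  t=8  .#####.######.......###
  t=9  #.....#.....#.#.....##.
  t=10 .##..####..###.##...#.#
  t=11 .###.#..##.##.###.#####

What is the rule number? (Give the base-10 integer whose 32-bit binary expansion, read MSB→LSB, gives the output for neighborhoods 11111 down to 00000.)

510088692

  nb #####: next=.  (t=1,i=6, bit31=0)
  nb ####.: next=.  (t=1,i=11, bit30=0)
  nb ###.#: next=.  (t=4,i=14, bit29=0)
  nb ###..: next=#  (t=1,i=12, bit28=1)
  nb ##.##: next=#  (t=4,i=15, bit27=1)
  nb ##.#.: next=#  (t=0,i=4, bit26=1)
  nb ##..#: next=#  (t=1,i=13, bit25=1)
  nb ##...: next=.  (t=1,i=22, bit24=0)
  nb #.###: next=.  (t=1,i=4, bit23=0)
  nb #.##.: next=#  (t=3,i=16, bit22=1)
  nb #.#.#: next=#  (t=0,i=5, bit21=1)
  nb #.#..: next=.  (t=0,i=13, bit20=0)
  nb #..##: next=.  (t=0,i=1, bit19=0)
  nb #..#.: next=#  (t=0,i=15, bit18=1)
  nb #...#: next=#  (t=0,i=18, bit17=1)
  nb #....: next=#  (t=2,i=4, bit16=1)
  nb .####: next=.  (t=1,i=5, bit15=0)
  nb .###.: next=#  (t=2,i=1, bit14=1)
  nb .##.#: next=.  (t=0,i=3, bit13=0)
  nb .##..: next=#  (t=3,i=17, bit12=1)
  nb .#.##: next=.  (t=1,i=3, bit11=0)
  nb .#.#.: next=#  (t=0,i=6, bit10=1)
  nb .#..#: next=.  (t=0,i=0, bit9=0)
  nb .#...: next=#  (t=0,i=17, bit8=1)
  nb ..###: next=#  (t=1,i=15, bit7=1)
  nb ..##.: next=#  (t=0,i=2, bit6=1)
  nb ..#.#: next=#  (t=0,i=20, bit5=1)
  nb ..#..: next=#  (t=0,i=16, bit4=1)
  nb ...##: next=.  (t=2,i=11, bit3=0)
  nb ...#.: next=#  (t=0,i=19, bit2=1)
  nb ....#: next=.  (t=2,i=10, bit1=0)
  nb .....: next=.  (t=2,i=5, bit0=0)
  bits 00011110011001110101010111110100 = 510088692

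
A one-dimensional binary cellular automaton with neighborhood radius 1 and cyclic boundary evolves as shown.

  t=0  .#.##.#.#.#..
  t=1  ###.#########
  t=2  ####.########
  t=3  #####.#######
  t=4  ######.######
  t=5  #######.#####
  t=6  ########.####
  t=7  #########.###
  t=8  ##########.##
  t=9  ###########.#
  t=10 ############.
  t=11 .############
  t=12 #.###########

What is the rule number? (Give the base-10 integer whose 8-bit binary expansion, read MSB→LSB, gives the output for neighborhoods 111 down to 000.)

247

  nb ###: next=#  (t=1,i=0, bit7=1)
  nb ##.: next=#  (t=0,i=4, bit6=1)
  nb #.#: next=#  (t=0,i=2, bit5=1)
  nb #..: next=#  (t=0,i=11, bit4=1)
  nb .##: next=.  (t=0,i=3, bit3=0)
  nb .#.: next=#  (t=0,i=1, bit2=1)
  nb ..#: next=#  (t=0,i=0, bit1=1)
  nb ...: next=#  (t=0,i=12, bit0=1)
  bits 11110111 = 247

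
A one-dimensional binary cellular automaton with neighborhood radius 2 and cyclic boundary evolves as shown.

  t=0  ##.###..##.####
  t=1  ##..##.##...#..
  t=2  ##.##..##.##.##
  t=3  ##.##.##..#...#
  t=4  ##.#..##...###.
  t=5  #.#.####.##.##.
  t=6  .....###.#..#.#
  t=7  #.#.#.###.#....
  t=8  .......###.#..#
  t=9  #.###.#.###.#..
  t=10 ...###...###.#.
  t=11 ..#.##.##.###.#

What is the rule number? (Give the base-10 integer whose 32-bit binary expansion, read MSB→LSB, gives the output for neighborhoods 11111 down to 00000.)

1951060813

  [31] ##### => .  t=0,i=13
  [30] ####. => #  t=0,i=0
  [29] ###.# => #  t=0,i=1
  [28] ###.. => #  t=0,i=5
  [27] ##.## => .  t=0,i=2
  [26] ##.#. => #  t=4,i=2
  [25] ##..# => .  t=0,i=6
  [24] ##... => .  t=1,i=9
  [23] #.### => .  t=0,i=3
  [22] #.##. => #  t=1,i=7
  [21] #.#.# => .  t=5,i=0
  [20] #.#.. => .  t=4,i=3
  [19] #..## => #  t=0,i=7
  [18] #..#. => .  t=3,i=9
  [17] #...# => #  t=1,i=10
  [16] #.... => .  t=6,i=1
  [15] .#### => #  t=0,i=12
  [14] .###. => #  t=0,i=4
  [13] .##.# => .  t=0,i=9
  [12] .##.. => #  t=1,i=1
  [11] .#.## => .  t=5,i=3
  [10] .#.#. => .  t=5,i=1
  [9] .#..# => #  t=1,i=13
  [8] .#... => #  t=3,i=11
  [7] ..### => .  t=3,i=14
  [6] ..##. => #  t=0,i=8
  [5] ..#.# => .  t=6,i=12
  [4] ..#.. => .  t=1,i=12
  [3] ...## => #  t=3,i=13
  [2] ...#. => #  t=1,i=11
  [1] ....# => .  t=6,i=3
  [0] ..... => #  t=6,i=2
  bits 01110100010010101101001101001101 = 1951060813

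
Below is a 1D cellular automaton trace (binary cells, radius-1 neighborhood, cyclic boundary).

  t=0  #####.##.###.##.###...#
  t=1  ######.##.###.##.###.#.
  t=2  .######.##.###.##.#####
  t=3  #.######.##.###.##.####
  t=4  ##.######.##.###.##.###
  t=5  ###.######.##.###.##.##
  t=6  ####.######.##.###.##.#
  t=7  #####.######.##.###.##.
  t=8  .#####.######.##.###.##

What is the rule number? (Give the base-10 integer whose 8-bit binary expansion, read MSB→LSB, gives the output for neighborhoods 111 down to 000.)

  nb ###: next=#  (t=0,i=0, bit7=1)
  nb ##.: next=#  (t=0,i=4, bit6=1)
  nb #.#: next=#  (t=0,i=5, bit5=1)
  nb #..: next=#  (t=0,i=19, bit4=1)
  nb .##: next=.  (t=0,i=6, bit3=0)
  nb .#.: next=#  (t=1,i=21, bit2=1)
  nb ..#: next=#  (t=0,i=21, bit1=1)
  nb ...: next=.  (t=0,i=20, bit0=0)
  bits 11110110 = 246

246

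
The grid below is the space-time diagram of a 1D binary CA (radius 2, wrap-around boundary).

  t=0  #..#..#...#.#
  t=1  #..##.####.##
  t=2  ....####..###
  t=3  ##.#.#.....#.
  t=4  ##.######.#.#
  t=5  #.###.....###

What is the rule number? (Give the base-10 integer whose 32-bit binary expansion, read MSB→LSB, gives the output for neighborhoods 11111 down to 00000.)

  #####|.  b31=0 t=4,i=5
  ####.|.  b30=0 t=1,i=8
  ###.#|.  b29=0 t=1,i=9
  ###..|.  b28=0 t=1,i=0
  ##.##|#  b27=1 t=1,i=5
  ##.#.|.  b26=0 t=3,i=2
  ##..#|.  b25=0 t=0,i=1
  ##...|#  b24=1 t=2,i=0
  #.###|#  b23=1 t=1,i=6
  #.##.|#  b22=1 t=0,i=12
  #.#.#|#  b21=1 t=3,i=3
  #.#..|#  b20=1 t=3,i=5
  #..##|.  b19=0 t=1,i=2
  #..#.|.  b18=0 t=0,i=2
  #...#|#  b17=1 t=0,i=8
  #....|#  b16=1 t=2,i=1
  .####|#  b15=1 t=1,i=7
  .###.|#  b14=1 t=1,i=12
  .##.#|#  b13=1 t=1,i=4
  .##..|#  b12=1 t=0,i=0
  .#.##|#  b11=1 t=0,i=11
  .#.#.|#  b10=1 t=3,i=4
  .#..#|#  b9=1 t=0,i=4
  .#...|#  b8=1 t=0,i=7
  ..###|.  b7=0 t=2,i=4
  ..##.|.  b6=0 t=1,i=3
  ..#.#|.  b5=0 t=0,i=10
  ..#..|#  b4=1 t=0,i=3
  ...##|#  b3=1 t=2,i=3
  ...#.|#  b2=1 t=0,i=9
  ....#|.  b1=0 t=2,i=2
  .....|#  b0=1 t=3,i=8
  bits 00001001111100111111111100011101 = 166985501

166985501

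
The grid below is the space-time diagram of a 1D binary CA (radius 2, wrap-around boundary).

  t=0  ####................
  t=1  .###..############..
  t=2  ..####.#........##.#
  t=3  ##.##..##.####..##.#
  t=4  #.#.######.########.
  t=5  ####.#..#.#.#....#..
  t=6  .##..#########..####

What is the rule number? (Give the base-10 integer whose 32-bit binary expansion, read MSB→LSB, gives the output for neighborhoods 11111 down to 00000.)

1514078069

  #####|.  b31=0 t=1,i=8
  ####.|#  b30=1 t=0,i=2
  ###.#|.  b29=0 t=2,i=5
  ###..|#  b28=1 t=0,i=3
  ##.##|#  b27=1 t=3,i=2
  ##.#.|.  b26=0 t=2,i=6
  ##..#|#  b25=1 t=1,i=4
  ##...|.  b24=0 t=0,i=4
  #.###|.  b23=0 t=3,i=10
  #.##.|.  b22=0 t=3,i=3
  #.#.#|#  b21=1 t=4,i=0
  #.#..|#  b20=1 t=2,i=7
  #..##|#  b19=1 t=1,i=5
  #..#.|#  b18=1 t=5,i=7
  #...#|#  b17=1 t=1,i=19
  #....|.  b16=0 t=0,i=5
  .####|#  b15=1 t=0,i=1
  .###.|#  b14=1 t=1,i=2
  .##.#|#  b13=1 t=2,i=17
  .##..|#  b12=1 t=3,i=4
  .#.##|#  b11=1 t=4,i=3
  .#.#.|#  b10=1 t=4,i=1
  .#..#|#  b9=1 t=2,i=0
  .#...|#  b8=1 t=2,i=8
  ..###|.  b7=0 t=0,i=0
  ..##.|#  b6=1 t=2,i=16
  ..#.#|#  b5=1 t=5,i=8
  ..#..|#  b4=1 t=5,i=17
  ...##|.  b3=0 t=0,i=19
  ...#.|#  b2=1 t=5,i=16
  ....#|.  b1=0 t=0,i=18
  .....|#  b0=1 t=0,i=6
  bits 01011010001111101111111101110101 = 1514078069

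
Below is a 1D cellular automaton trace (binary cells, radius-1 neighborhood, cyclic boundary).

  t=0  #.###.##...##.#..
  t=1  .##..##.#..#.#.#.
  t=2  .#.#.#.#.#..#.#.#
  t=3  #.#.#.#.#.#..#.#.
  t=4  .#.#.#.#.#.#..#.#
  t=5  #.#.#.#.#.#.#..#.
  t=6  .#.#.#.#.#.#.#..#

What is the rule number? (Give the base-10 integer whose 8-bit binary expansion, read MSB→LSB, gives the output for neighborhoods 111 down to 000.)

  ### -> .   bit 7 = 0  t=0,i=3
  ##. -> .   bit 6 = 0  t=0,i=4
  #.# -> #   bit 5 = 1  t=0,i=1
  #.. -> #   bit 4 = 1  t=0,i=8
  .## -> #   bit 3 = 1  t=0,i=2
  .#. -> .   bit 2 = 0  t=0,i=0
  ..# -> .   bit 1 = 0  t=0,i=10
  ... -> .   bit 0 = 0  t=0,i=9
  bits 00111000 = 56

56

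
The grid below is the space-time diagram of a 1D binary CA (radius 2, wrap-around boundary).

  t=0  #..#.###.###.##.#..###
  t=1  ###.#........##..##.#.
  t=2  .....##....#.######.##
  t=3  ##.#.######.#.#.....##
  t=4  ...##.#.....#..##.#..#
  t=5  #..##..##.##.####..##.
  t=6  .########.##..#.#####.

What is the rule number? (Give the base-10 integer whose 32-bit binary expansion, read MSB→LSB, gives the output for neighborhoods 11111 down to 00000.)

  [31] ##### => .  t=2,i=15
  [30] ####. => .  t=0,i=21
  [29] ###.# => .  t=0,i=7
  [28] ###.. => #  t=0,i=0
  [27] ##.## => .  t=0,i=8
  [26] ##.#. => .  t=0,i=15
  [25] ##..# => #  t=0,i=1
  [24] ##... => #  t=2,i=0
  [23] #.### => .  t=0,i=5
  [22] #.##. => #  t=0,i=13
  [21] #.#.# => #  t=1,i=20
  [20] #.#.. => .  t=0,i=16
  [19] #..## => #  t=0,i=18
  [18] #..#. => #  t=0,i=2
  [17] #...# => .  t=4,i=1
  [16] #.... => #  t=1,i=6
  [15] .#### => #  t=0,i=20
  [14] .###. => .  t=0,i=6
  [13] .##.# => #  t=0,i=14
  [12] .##.. => #  t=1,i=14
  [11] .#.## => #  t=0,i=4
  [10] .#.#. => .  t=3,i=13
  [9] .#..# => #  t=0,i=17
  [8] .#... => #  t=1,i=5
  [7] ..### => .  t=0,i=19
  [6] ..##. => #  t=1,i=13
  [5] ..#.# => .  t=0,i=3
  [4] ..#.. => .  t=4,i=12
  [3] ...## => .  t=1,i=12
  [2] ...#. => #  t=2,i=10
  [1] ....# => #  t=1,i=11
  [0] ..... => .  t=1,i=7
  bits 00010011011011011011101101000110 = 325958470

325958470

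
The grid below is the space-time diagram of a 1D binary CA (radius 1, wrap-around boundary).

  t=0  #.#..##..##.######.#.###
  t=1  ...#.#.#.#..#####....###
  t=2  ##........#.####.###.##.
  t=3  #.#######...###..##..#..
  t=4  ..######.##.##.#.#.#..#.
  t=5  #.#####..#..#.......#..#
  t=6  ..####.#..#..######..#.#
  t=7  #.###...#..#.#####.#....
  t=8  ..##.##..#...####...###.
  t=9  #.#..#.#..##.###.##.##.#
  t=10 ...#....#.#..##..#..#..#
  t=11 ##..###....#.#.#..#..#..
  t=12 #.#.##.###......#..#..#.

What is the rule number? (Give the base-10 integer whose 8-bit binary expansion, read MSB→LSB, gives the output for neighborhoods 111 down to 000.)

153

  nb ###: next=#  (t=0,i=13, bit7=1)
  nb ##.: next=.  (t=0,i=0, bit6=0)
  nb #.#: next=.  (t=0,i=1, bit5=0)
  nb #..: next=#  (t=0,i=3, bit4=1)
  nb .##: next=#  (t=0,i=5, bit3=1)
  nb .#.: next=.  (t=0,i=2, bit2=0)
  nb ..#: next=.  (t=0,i=4, bit1=0)
  nb ...: next=#  (t=1,i=1, bit0=1)
  bits 10011001 = 153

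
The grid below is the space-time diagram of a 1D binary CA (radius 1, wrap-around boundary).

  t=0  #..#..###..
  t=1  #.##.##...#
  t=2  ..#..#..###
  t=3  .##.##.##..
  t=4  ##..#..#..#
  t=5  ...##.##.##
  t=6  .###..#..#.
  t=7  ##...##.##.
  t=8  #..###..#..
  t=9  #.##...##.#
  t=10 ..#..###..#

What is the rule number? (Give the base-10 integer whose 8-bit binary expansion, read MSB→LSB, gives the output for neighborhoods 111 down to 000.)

15

  ###|.  b7=0 t=0,i=7
  ##.|.  b6=0 t=0,i=8
  #.#|.  b5=0 t=1,i=1
  #..|.  b4=0 t=0,i=1
  .##|#  b3=1 t=0,i=6
  .#.|#  b2=1 t=0,i=0
  ..#|#  b1=1 t=0,i=2
  ...|#  b0=1 t=1,i=8
  bits 00001111 = 15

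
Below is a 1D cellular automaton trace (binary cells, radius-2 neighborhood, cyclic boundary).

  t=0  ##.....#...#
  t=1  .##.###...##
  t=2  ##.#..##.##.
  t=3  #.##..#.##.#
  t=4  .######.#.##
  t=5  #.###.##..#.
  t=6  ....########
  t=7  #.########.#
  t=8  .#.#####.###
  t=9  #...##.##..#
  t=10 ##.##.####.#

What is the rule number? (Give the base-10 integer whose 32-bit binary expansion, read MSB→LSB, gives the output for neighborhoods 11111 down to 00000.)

3209991407

  [31] ##### => #  t=4,i=3
  [30] ####. => .  t=4,i=5
  [29] ###.# => #  t=4,i=6
  [28] ###.. => #  t=0,i=1
  [27] ##.## => #  t=1,i=0
  [26] ##.#. => #  t=2,i=2
  [25] ##..# => #  t=3,i=4
  [24] ##... => #  t=0,i=2
  [23] #.### => .  t=1,i=4
  [22] #.##. => #  t=1,i=1
  [21] #.#.# => .  t=4,i=8
  [20] #.#.. => #  t=2,i=3
  [19] #..## => .  t=2,i=5
  [18] #..#. => #  t=3,i=5
  [17] #...# => .  t=0,i=9
  [16] #.... => .  t=0,i=3
  [15] .#### => #  t=4,i=2
  [14] .###. => .  t=0,i=0
  [13] .##.# => .  t=1,i=2
  [12] .##.. => #  t=3,i=3
  [11] .#.## => .  t=3,i=7
  [10] .#.#. => #  t=5,i=11
  [9] .#..# => .  t=2,i=4
  [8] .#... => .  t=0,i=8
  [7] ..### => #  t=0,i=11
  [6] ..##. => #  t=1,i=10
  [5] ..#.# => #  t=3,i=6
  [4] ..#.. => .  t=0,i=7
  [3] ...## => #  t=0,i=10
  [2] ...#. => #  t=0,i=6
  [1] ....# => #  t=0,i=5
  [0] ..... => #  t=0,i=4
  bits 10111111010101001001010011101111 = 3209991407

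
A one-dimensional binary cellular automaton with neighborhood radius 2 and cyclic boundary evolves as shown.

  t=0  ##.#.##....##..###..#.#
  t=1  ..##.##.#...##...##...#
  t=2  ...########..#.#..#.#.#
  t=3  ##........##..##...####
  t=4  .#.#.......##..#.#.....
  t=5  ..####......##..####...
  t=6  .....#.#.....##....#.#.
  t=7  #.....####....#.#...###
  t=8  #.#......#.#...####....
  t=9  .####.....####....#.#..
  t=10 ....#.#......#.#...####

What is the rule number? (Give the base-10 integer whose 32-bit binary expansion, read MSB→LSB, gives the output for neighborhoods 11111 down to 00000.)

  nb #####: next=.  (t=2,i=5, bit31=0)
  nb ####.: next=.  (t=2,i=9, bit30=0)
  nb ###.#: next=.  (t=0,i=1, bit29=0)
  nb ###..: next=#  (t=0,i=17, bit28=1)
  nb ##.##: next=#  (t=1,i=4, bit27=1)
  nb ##.#.: next=#  (t=0,i=2, bit26=1)
  nb ##..#: next=#  (t=0,i=13, bit25=1)
  nb ##...: next=.  (t=0,i=7, bit24=0)
  nb #.###: next=#  (t=0,i=22, bit23=1)
  nb #.##.: next=#  (t=0,i=5, bit22=1)
  nb #.#.#: next=#  (t=0,i=3, bit21=1)
  nb #.#..: next=#  (t=1,i=8, bit20=1)
  nb #..##: next=.  (t=0,i=14, bit19=0)
  nb #..#.: next=.  (t=0,i=19, bit18=0)
  nb #...#: next=#  (t=1,i=10, bit17=1)
  nb #....: next=#  (t=0,i=8, bit16=1)
  nb .####: next=.  (t=2,i=4, bit15=0)
  nb .###.: next=.  (t=0,i=0, bit14=0)
  nb .##.#: next=#  (t=1,i=3, bit13=1)
  nb .##..: next=#  (t=0,i=6, bit12=1)
  nb .#.##: next=.  (t=0,i=4, bit11=0)
  nb .#.#.: next=#  (t=2,i=14, bit10=1)
  nb .#..#: next=.  (t=1,i=0, bit9=0)
  nb .#...: next=#  (t=1,i=9, bit8=1)
  nb ..###: next=.  (t=0,i=15, bit7=0)
  nb ..##.: next=.  (t=0,i=11, bit6=0)
  nb ..#.#: next=.  (t=0,i=20, bit5=0)
  nb ..#..: next=#  (t=1,i=22, bit4=1)
  nb ...##: next=.  (t=0,i=10, bit3=0)
  nb ...#.: next=.  (t=1,i=21, bit2=0)
  nb ....#: next=.  (t=0,i=9, bit1=0)
  nb .....: next=.  (t=3,i=4, bit0=0)
  bits 00011110111100110011010100010000 = 519255312

519255312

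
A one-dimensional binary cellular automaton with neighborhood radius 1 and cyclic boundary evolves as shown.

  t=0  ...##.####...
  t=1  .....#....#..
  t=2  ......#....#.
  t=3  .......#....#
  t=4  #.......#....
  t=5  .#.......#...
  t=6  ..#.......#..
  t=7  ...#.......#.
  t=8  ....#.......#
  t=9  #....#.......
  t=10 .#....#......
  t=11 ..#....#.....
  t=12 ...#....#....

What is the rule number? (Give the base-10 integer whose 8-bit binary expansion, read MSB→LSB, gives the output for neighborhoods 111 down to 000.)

  [7] ### => .  t=0,i=7
  [6] ##. => .  t=0,i=4
  [5] #.# => #  t=0,i=5
  [4] #.. => #  t=0,i=10
  [3] .## => .  t=0,i=3
  [2] .#. => .  t=1,i=5
  [1] ..# => .  t=0,i=2
  [0] ... => .  t=0,i=0
  bits 00110000 = 48

48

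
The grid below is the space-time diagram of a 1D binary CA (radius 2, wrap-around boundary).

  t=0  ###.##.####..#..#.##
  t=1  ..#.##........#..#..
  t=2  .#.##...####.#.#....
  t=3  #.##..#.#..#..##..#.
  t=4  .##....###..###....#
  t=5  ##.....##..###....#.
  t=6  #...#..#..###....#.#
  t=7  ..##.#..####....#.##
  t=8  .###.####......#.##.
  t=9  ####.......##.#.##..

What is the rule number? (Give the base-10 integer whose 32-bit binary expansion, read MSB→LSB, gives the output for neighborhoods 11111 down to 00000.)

542797509

  nb #####: next=.  (t=0,i=0, bit31=0)
  nb ####.: next=.  (t=0,i=1, bit30=0)
  nb ###.#: next=#  (t=0,i=2, bit29=1)
  nb ###..: next=.  (t=0,i=10, bit28=0)
  nb ##.##: next=.  (t=0,i=3, bit27=0)
  nb ##.#.: next=.  (t=2,i=12, bit26=0)
  nb ##..#: next=.  (t=0,i=11, bit25=0)
  nb ##...: next=.  (t=1,i=6, bit24=0)
  nb #.###: next=.  (t=0,i=7, bit23=0)
  nb #.##.: next=#  (t=0,i=4, bit22=1)
  nb #.#.#: next=.  (t=2,i=13, bit21=0)
  nb #.#..: next=#  (t=2,i=15, bit20=1)
  nb #..##: next=#  (t=3,i=13, bit19=1)
  nb #..#.: next=.  (t=0,i=12, bit18=0)
  nb #...#: next=#  (t=2,i=6, bit17=1)
  nb #....: next=.  (t=1,i=7, bit16=0)
  nb .####: next=.  (t=0,i=8, bit15=0)
  nb .###.: next=#  (t=4,i=8, bit14=1)
  nb .##.#: next=#  (t=0,i=5, bit13=1)
  nb .##..: next=.  (t=1,i=5, bit12=0)
  nb .#.##: next=#  (t=0,i=17, bit11=1)
  nb .#.#.: next=#  (t=2,i=14, bit10=1)
  nb .#..#: next=#  (t=0,i=14, bit9=1)
  nb .#...: next=.  (t=1,i=18, bit8=0)
  nb ..###: next=#  (t=2,i=8, bit7=1)
  nb ..##.: next=#  (t=3,i=14, bit6=1)
  nb ..#.#: next=.  (t=0,i=16, bit5=0)
  nb ..#..: next=.  (t=0,i=13, bit4=0)
  nb ...##: next=.  (t=2,i=7, bit3=0)
  nb ...#.: next=#  (t=1,i=1, bit2=1)
  nb ....#: next=.  (t=1,i=0, bit1=0)
  nb .....: next=#  (t=1,i=8, bit0=1)
  bits 00100000010110100110111011000101 = 542797509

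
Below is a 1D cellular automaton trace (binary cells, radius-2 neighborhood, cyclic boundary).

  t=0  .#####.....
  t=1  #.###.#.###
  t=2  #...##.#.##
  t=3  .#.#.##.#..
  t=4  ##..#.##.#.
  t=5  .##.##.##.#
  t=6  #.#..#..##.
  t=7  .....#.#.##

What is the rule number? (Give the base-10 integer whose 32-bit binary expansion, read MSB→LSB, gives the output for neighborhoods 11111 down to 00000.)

3876108607

  nb #####: next=#  (t=0,i=3, bit31=1)
  nb ####.: next=#  (t=0,i=4, bit30=1)
  nb ###.#: next=#  (t=1,i=0, bit29=1)
  nb ###..: next=.  (t=0,i=5, bit28=0)
  nb ##.##: next=.  (t=1,i=1, bit27=0)
  nb ##.#.: next=#  (t=1,i=5, bit26=1)
  nb ##..#: next=#  (t=4,i=2, bit25=1)
  nb ##...: next=#  (t=0,i=6, bit24=1)
  nb #.###: next=.  (t=1,i=2, bit23=0)
  nb #.##.: next=.  (t=3,i=5, bit22=0)
  nb #.#.#: next=.  (t=1,i=6, bit21=0)
  nb #.#..: next=.  (t=3,i=8, bit20=0)
  nb #..##: next=#  (t=6,i=7, bit19=1)
  nb #..#.: next=.  (t=4,i=3, bit18=0)
  nb #...#: next=.  (t=2,i=2, bit17=0)
  nb #....: next=.  (t=0,i=7, bit16=0)
  nb .####: next=#  (t=0,i=2, bit15=1)
  nb .###.: next=.  (t=1,i=3, bit14=0)
  nb .##.#: next=#  (t=2,i=5, bit13=1)
  nb .##..: next=#  (t=4,i=1, bit12=1)
  nb .#.##: next=#  (t=1,i=7, bit11=1)
  nb .#.#.: next=.  (t=3,i=2, bit10=0)
  nb .#..#: next=.  (t=6,i=3, bit9=0)
  nb .#...: next=#  (t=3,i=9, bit8=1)
  nb ..###: next=.  (t=0,i=1, bit7=0)
  nb ..##.: next=.  (t=2,i=4, bit6=0)
  nb ..#.#: next=#  (t=3,i=1, bit5=1)
  nb ..#..: next=#  (t=6,i=5, bit4=1)
  nb ...##: next=#  (t=0,i=0, bit3=1)
  nb ...#.: next=#  (t=3,i=0, bit2=1)
  nb ....#: next=#  (t=0,i=10, bit1=1)
  nb .....: next=#  (t=0,i=8, bit0=1)
  bits 11100111000010001011100100111111 = 3876108607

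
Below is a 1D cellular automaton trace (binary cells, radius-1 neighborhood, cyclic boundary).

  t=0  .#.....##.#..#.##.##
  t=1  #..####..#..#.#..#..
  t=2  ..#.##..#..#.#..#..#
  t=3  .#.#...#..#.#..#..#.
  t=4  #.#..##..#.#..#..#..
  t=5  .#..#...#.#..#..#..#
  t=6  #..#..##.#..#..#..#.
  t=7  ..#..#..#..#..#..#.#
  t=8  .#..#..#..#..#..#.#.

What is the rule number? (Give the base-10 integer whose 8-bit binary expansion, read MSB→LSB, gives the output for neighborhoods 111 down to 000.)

163

  ### -> #   bit 7 = 1  t=1,i=4
  ##. -> .   bit 6 = 0  t=0,i=8
  #.# -> #   bit 5 = 1  t=0,i=0
  #.. -> .   bit 4 = 0  t=0,i=2
  .## -> .   bit 3 = 0  t=0,i=7
  .#. -> .   bit 2 = 0  t=0,i=1
  ..# -> #   bit 1 = 1  t=0,i=6
  ... -> #   bit 0 = 1  t=0,i=3
  bits 10100011 = 163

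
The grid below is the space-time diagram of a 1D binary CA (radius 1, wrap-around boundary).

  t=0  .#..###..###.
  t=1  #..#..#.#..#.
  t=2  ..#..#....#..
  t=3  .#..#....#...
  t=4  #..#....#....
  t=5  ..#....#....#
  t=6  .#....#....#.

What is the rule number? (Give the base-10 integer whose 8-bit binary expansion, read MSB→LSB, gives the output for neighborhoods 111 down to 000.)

  nb ###: next=.  (t=0,i=5, bit7=0)
  nb ##.: next=#  (t=0,i=6, bit6=1)
  nb #.#: next=.  (t=1,i=7, bit5=0)
  nb #..: next=.  (t=0,i=2, bit4=0)
  nb .##: next=.  (t=0,i=4, bit3=0)
  nb .#.: next=.  (t=0,i=1, bit2=0)
  nb ..#: next=#  (t=0,i=0, bit1=1)
  nb ...: next=.  (t=2,i=0, bit0=0)
  bits 01000010 = 66

66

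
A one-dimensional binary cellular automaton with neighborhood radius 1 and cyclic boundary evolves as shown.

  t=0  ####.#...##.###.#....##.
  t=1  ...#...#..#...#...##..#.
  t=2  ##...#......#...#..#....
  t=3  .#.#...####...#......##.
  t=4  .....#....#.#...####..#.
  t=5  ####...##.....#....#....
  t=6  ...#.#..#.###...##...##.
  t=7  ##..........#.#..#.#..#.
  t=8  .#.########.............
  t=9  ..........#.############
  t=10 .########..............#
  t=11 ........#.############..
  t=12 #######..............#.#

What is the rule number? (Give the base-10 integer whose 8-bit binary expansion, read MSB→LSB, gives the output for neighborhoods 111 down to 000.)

65

  ### -> .   bit 7 = 0  t=0,i=1
  ##. -> #   bit 6 = 1  t=0,i=3
  #.# -> .   bit 5 = 0  t=0,i=4
  #.. -> .   bit 4 = 0  t=0,i=6
  .## -> .   bit 3 = 0  t=0,i=0
  .#. -> .   bit 2 = 0  t=0,i=5
  ..# -> .   bit 1 = 0  t=0,i=8
  ... -> #   bit 0 = 1  t=0,i=7
  bits 01000001 = 65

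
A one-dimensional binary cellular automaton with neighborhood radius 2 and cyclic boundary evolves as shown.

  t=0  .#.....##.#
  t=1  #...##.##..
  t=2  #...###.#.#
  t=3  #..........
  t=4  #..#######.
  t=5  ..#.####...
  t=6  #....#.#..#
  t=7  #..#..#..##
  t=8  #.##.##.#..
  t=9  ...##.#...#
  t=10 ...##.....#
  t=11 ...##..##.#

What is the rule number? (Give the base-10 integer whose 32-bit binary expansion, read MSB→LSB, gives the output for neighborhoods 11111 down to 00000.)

2550969427

  nb #####: next=#  (t=4,i=5, bit31=1)
  nb ####.: next=.  (t=4,i=8, bit30=0)
  nb ###.#: next=.  (t=2,i=6, bit29=0)
  nb ###..: next=#  (t=5,i=7, bit28=1)
  nb ##.##: next=#  (t=1,i=6, bit27=1)
  nb ##.#.: next=.  (t=0,i=9, bit26=0)
  nb ##..#: next=.  (t=1,i=9, bit25=0)
  nb ##...: next=.  (t=2,i=1, bit24=0)
  nb #.###: next=.  (t=5,i=4, bit23=0)
  nb #.##.: next=.  (t=1,i=7, bit22=0)
  nb #.#.#: next=.  (t=0,i=10, bit21=0)
  nb #.#..: next=.  (t=0,i=1, bit20=0)
  nb #..##: next=#  (t=4,i=2, bit19=1)
  nb #..#.: next=#  (t=1,i=10, bit18=1)
  nb #...#: next=.  (t=1,i=2, bit17=0)
  nb #....: next=.  (t=0,i=3, bit16=0)
  nb .####: next=#  (t=4,i=4, bit15=1)
  nb .###.: next=.  (t=2,i=5, bit14=0)
  nb .##.#: next=#  (t=0,i=8, bit13=1)
  nb .##..: next=#  (t=1,i=8, bit12=1)
  nb .#.##: next=.  (t=2,i=9, bit11=0)
  nb .#.#.: next=#  (t=0,i=0, bit10=1)
  nb .#..#: next=.  (t=4,i=1, bit9=0)
  nb .#...: next=.  (t=0,i=2, bit8=0)
  nb ..###: next=.  (t=2,i=4, bit7=0)
  nb ..##.: next=#  (t=0,i=7, bit6=1)
  nb ..#.#: next=.  (t=5,i=2, bit5=0)
  nb ..#..: next=#  (t=1,i=0, bit4=1)
  nb ...##: next=.  (t=0,i=6, bit3=0)
  nb ...#.: next=.  (t=3,i=10, bit2=0)
  nb ....#: next=#  (t=0,i=5, bit1=1)
  nb .....: next=#  (t=0,i=4, bit0=1)
  bits 10011000000011001011010001010011 = 2550969427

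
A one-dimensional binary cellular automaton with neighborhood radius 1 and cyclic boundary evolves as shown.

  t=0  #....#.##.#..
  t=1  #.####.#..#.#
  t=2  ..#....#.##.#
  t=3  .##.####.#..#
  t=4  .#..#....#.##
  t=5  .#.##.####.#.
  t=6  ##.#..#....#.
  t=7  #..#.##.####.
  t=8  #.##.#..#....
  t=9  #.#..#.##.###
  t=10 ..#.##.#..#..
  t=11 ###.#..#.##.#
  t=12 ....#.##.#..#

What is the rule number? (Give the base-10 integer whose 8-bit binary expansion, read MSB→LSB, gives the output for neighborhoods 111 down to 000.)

  [7] ### => .  t=1,i=3
  [6] ##. => .  t=0,i=8
  [5] #.# => .  t=0,i=6
  [4] #.. => .  t=0,i=1
  [3] .## => #  t=0,i=7
  [2] .#. => #  t=0,i=0
  [1] ..# => #  t=0,i=4
  [0] ... => #  t=0,i=2
  bits 00001111 = 15

15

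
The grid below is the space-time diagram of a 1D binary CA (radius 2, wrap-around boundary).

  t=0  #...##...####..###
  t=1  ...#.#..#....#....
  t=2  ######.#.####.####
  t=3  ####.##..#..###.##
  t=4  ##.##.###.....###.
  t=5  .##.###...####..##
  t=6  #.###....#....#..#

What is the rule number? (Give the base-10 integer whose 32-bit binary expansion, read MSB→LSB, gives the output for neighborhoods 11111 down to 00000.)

2929014063

  nb #####: next=#  (t=2,i=0, bit31=1)
  nb ####.: next=.  (t=0,i=11, bit30=0)
  nb ###.#: next=#  (t=2,i=5, bit29=1)
  nb ###..: next=.  (t=0,i=0, bit28=0)
  nb ##.##: next=#  (t=2,i=13, bit27=1)
  nb ##.#.: next=#  (t=2,i=6, bit26=1)
  nb ##..#: next=#  (t=0,i=13, bit25=1)
  nb ##...: next=.  (t=0,i=1, bit24=0)
  nb #.###: next=#  (t=2,i=9, bit23=1)
  nb #.##.: next=.  (t=3,i=5, bit22=0)
  nb #.#.#: next=.  (t=2,i=7, bit21=0)
  nb #.#..: next=#  (t=1,i=5, bit20=1)
  nb #..##: next=.  (t=0,i=14, bit19=0)
  nb #..#.: next=#  (t=1,i=7, bit18=1)
  nb #...#: next=.  (t=0,i=2, bit17=0)
  nb #....: next=#  (t=1,i=10, bit16=1)
  nb .####: next=.  (t=0,i=10, bit15=0)
  nb .###.: next=.  (t=3,i=13, bit14=0)
  nb .##.#: next=#  (t=4,i=1, bit13=1)
  nb .##..: next=#  (t=0,i=5, bit12=1)
  nb .#.##: next=.  (t=2,i=8, bit11=0)
  nb .#.#.: next=#  (t=1,i=4, bit10=1)
  nb .#..#: next=.  (t=1,i=6, bit9=0)
  nb .#...: next=#  (t=1,i=9, bit8=1)
  nb ..###: next=.  (t=0,i=9, bit7=0)
  nb ..##.: next=.  (t=0,i=4, bit6=0)
  nb ..#.#: next=#  (t=1,i=3, bit5=1)
  nb ..#..: next=.  (t=1,i=8, bit4=0)
  nb ...##: next=#  (t=0,i=3, bit3=1)
  nb ...#.: next=#  (t=1,i=2, bit2=1)
  nb ....#: next=#  (t=1,i=1, bit1=1)
  nb .....: next=#  (t=1,i=0, bit0=1)
  bits 10101110100101010011010100101111 = 2929014063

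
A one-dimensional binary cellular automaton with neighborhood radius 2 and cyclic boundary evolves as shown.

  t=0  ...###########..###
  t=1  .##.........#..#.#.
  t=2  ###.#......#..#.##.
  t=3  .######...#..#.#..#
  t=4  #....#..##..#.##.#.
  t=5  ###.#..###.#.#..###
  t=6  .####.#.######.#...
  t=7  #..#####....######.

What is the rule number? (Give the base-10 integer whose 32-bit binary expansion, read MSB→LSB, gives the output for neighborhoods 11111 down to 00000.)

  ##### -> .   bit 31 = 0  t=0,i=5
  ####. -> #   bit 30 = 1  t=0,i=12
  ###.# -> #   bit 29 = 1  t=2,i=2
  ###.. -> .   bit 28 = 0  t=0,i=13
  ##.## -> #   bit 27 = 1  t=2,i=18
  ##.#. -> #   bit 26 = 1  t=2,i=3
  ##..# -> .   bit 25 = 0  t=0,i=14
  ##... -> .   bit 24 = 0  t=0,i=0
  #.### -> .   bit 23 = 0  t=2,i=0
  #.##. -> .   bit 22 = 0  t=2,i=16
  #.#.# -> #   bit 21 = 1  t=4,i=17
  #.#.. -> #   bit 20 = 1  t=1,i=17
  #..## -> #   bit 19 = 1  t=0,i=15
  #..#. -> #   bit 18 = 1  t=1,i=14
  #...# -> #   bit 17 = 1  t=0,i=1
  #.... -> #   bit 16 = 1  t=1,i=4
  .#### -> .   bit 15 = 0  t=0,i=4
  .###. -> #   bit 14 = 1  t=0,i=17
  .##.# -> .   bit 13 = 0  t=2,i=17
  .##.. -> #   bit 12 = 1  t=1,i=2
  .#.## -> #   bit 11 = 1  t=2,i=15
  .#.#. -> #   bit 10 = 1  t=1,i=16
  .#..# -> .   bit 9 = 0  t=1,i=13
  .#... -> #   bit 8 = 1  t=2,i=5
  ..### -> .   bit 7 = 0  t=0,i=3
  ..##. -> #   bit 6 = 1  t=1,i=1
  ..#.# -> .   bit 5 = 0  t=1,i=15
  ..#.. -> .   bit 4 = 0  t=1,i=12
  ...## -> #   bit 3 = 1  t=0,i=2
  ...#. -> #   bit 2 = 1  t=1,i=11
  ....# -> .   bit 1 = 0  t=1,i=10
  ..... -> .   bit 0 = 0  t=1,i=5
  bits 01101100001111110101110101001100 = 1816091980

1816091980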